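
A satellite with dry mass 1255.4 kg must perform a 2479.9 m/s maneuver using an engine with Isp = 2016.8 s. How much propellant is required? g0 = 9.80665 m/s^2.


ve = Isp * g0 = 2016.8 * 9.80665 = 19778.051720 m/s
mass ratio = exp(dv/ve) = exp(2479.9/19778.051720) = 1.13358646
m_prop = m_dry * (mr - 1) = 1255.4 * (1.13358646 - 1)
m_prop = 167.7044 kg

167.7044 kg


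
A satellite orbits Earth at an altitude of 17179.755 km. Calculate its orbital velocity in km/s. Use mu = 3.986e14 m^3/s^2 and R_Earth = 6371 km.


r = R_E + alt = 6371.0 + 17179.755 = 23550.7550 km = 2.3550755e+07 m
v = sqrt(mu/r) = sqrt(3.986e14 / 2.3550755e+07) = 4114.0184 m/s = 4.1140 km/s

4.1140 km/s


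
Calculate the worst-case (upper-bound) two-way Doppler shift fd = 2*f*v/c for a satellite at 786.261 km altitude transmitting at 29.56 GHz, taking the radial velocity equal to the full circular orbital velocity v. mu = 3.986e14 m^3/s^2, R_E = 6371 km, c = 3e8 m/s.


r = 7.157261e+06 m
v = sqrt(mu/r) = 7462.6869 m/s (worst-case radial velocity)
f = 29.56 GHz = 2.956e+10 Hz
fd = 2*f*v/c = 2*2.956e+10*7462.6869/3.0e+08
fd = 1.4706468e+06 Hz

1.4706e+06 Hz


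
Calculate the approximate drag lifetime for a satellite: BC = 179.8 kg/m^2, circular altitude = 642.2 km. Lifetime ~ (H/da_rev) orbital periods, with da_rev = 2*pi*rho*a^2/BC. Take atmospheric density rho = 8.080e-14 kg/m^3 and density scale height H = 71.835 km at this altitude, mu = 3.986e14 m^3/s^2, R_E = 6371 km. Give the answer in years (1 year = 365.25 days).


a = R_E + alt = 7013.2000 km = 7.0132e+06 m
da_rev = 2*pi*rho*a^2/BC = 2*pi*8.080e-14*(7.0132e+06)^2/179.8 = 0.138878172 m per revolution
N = H/da_rev = 71835.0000 m / 0.138878172 m = 517251.9137 revolutions
P = 2*pi*sqrt(a^3/mu) = 5845.0140 s
lifetime = N*P = 517251.9137 * 5845.0140 = 3.0233447e+09 s = 34992.4154 days
years = 34992.4154 / 365.25 = 95.8040 years

95.8040 years


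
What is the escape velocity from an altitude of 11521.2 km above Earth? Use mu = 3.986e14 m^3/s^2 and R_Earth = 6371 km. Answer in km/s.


r = 6371.0 + 11521.2 = 17892.2000 km = 1.78922e+07 m
v_esc = sqrt(2*mu/r) = sqrt(2*3.986e14 / 1.78922e+07)
v_esc = 6675.0077 m/s = 6.6750 km/s

6.6750 km/s


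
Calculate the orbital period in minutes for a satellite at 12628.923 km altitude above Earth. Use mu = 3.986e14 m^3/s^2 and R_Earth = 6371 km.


r = 18999.9230 km = 1.8999923e+07 m
T = 2*pi*sqrt(r^3/mu) = 2*pi*sqrt(6.8589166e+21 / 3.986e14)
T = 26063.8749 s = 434.3979 min

434.3979 minutes


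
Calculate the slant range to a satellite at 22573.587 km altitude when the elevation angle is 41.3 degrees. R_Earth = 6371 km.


h = 22573.587 km, el = 41.3 deg
d = -R_E*sin(el) + sqrt((R_E*sin(el))^2 + 2*R_E*h + h^2)
d = -6371.0000*sin(0.720821) + sqrt((6371.0000*0.6600017)^2 + 2*6371.0000*22573.587 + 22573.587^2)
d = 24341.2397 km

24341.2397 km


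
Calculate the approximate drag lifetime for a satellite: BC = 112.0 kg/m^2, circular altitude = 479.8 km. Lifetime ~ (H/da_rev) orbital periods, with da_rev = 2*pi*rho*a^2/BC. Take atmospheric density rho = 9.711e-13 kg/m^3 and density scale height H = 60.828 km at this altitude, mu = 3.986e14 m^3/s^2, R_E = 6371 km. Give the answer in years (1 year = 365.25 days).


a = R_E + alt = 6850.8000 km = 6.8508e+06 m
da_rev = 2*pi*rho*a^2/BC = 2*pi*9.711e-13*(6.8508e+06)^2/112.0 = 2.556868 m per revolution
N = H/da_rev = 60828.0000 m / 2.556868 m = 23790.0393 revolutions
P = 2*pi*sqrt(a^3/mu) = 5643.1703 s
lifetime = N*P = 23790.0393 * 5643.1703 = 1.3425124e+08 s = 1553.8338 days
years = 1553.8338 / 365.25 = 4.2542 years

4.2542 years


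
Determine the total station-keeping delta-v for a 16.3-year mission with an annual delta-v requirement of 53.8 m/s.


dV = rate * years = 53.8 * 16.3
dV = 876.9400 m/s

876.9400 m/s


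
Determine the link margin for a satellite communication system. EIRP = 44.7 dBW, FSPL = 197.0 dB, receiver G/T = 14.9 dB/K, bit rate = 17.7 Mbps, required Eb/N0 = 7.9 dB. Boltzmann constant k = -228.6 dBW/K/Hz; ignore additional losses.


C/N0 = EIRP - FSPL + G/T - k = 44.7 - 197.0 + 14.9 - (-228.6)
C/N0 = 91.2000 dB-Hz
R_b = 17.7 Mbps = 1.77e+07 bps -> 10*log10(R_b) = 72.4797 dB-Hz
Eb/N0 = C/N0 - 10*log10(R_b) = 91.2000 - 72.4797 = 18.7203 dB
Margin = Eb/N0 - Eb/N0_req = 18.7203 - 7.9 = 10.8203 dB (link closes)

10.8203 dB


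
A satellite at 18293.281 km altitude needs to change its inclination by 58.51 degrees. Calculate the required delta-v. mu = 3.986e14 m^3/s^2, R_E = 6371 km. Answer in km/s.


r = 24664.2810 km = 2.4664281e+07 m
V = sqrt(mu/r) = 4020.0774 m/s
di = 58.51 deg = 1.0212 rad
dV = 2*V*sin(di/2) = 2*4020.0774*sin(0.5105961)
dV = 3929.2026 m/s = 3.9292 km/s

3.9292 km/s


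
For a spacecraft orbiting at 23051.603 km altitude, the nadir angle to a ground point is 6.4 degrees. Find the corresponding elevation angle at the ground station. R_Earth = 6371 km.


r = R_E + alt = 29422.6030 km
Law of sines in the satellite / Earth-center / ground-point triangle:
  sin(nadir)/R_E = sin(90 + el)/r  =>  cos(el) = (r/R_E)*sin(nadir)
cos(el) = (29422.6030 / 6371.0000) * sin(6.4 deg) = 0.5147867
el = arccos(0.5147867) = 59.0168 deg
(Earth-central angle = 90 - nadir - el = 24.5832 deg)

59.0168 degrees


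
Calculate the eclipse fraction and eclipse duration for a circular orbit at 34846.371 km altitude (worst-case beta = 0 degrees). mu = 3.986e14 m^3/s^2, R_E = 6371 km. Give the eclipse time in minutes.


r = 41217.3710 km
T = 1387.9710 min
Eclipse fraction = arcsin(R_E/r)/pi = arcsin(6371.0000/41217.3710)/pi
= arcsin(0.1545708)/pi = 0.04939946
Eclipse duration = 0.04939946 * 1387.9710 = 68.5650 min

68.5650 minutes


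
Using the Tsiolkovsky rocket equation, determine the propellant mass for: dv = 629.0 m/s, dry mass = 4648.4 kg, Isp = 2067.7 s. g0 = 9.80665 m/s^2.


ve = Isp * g0 = 2067.7 * 9.80665 = 20277.210205 m/s
mass ratio = exp(dv/ve) = exp(629.0/20277.210205) = 1.03150618
m_prop = m_dry * (mr - 1) = 4648.4 * (1.03150618 - 1)
m_prop = 146.4533 kg

146.4533 kg


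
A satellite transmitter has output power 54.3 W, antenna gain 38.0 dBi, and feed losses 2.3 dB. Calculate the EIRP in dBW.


Pt = 54.3 W = 17.3480 dBW
EIRP = Pt_dBW + Gt - losses = 17.3480 + 38.0 - 2.3 = 53.0480 dBW

53.0480 dBW


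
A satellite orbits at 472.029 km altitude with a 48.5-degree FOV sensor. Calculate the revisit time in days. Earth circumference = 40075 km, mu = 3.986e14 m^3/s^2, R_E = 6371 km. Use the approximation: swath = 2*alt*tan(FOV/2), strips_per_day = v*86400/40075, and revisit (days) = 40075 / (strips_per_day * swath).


swath = 2*472.029*tan(0.4232423) = 425.2671 km
v = sqrt(mu/r) = 7632.1071 m/s = 7.6321 km/s
strips/day = v*86400/40075 = 7.6321*86400/40075 = 16.4545
coverage/day = strips * swath = 16.4545 * 425.2671 = 6997.5575 km
revisit = 40075 / 6997.5575 = 5.7270 days

5.7270 days


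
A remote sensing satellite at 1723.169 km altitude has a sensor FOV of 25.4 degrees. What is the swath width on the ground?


FOV = 25.4 deg = 0.4433136 rad
swath = 2 * alt * tan(FOV/2) = 2 * 1723.169 * tan(0.2216568)
swath = 2 * 1723.169 * 0.2253597
swath = 776.6658 km

776.6658 km


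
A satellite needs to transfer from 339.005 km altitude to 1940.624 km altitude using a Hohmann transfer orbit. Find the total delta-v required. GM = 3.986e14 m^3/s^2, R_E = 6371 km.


r1 = 6710.0050 km = 6.710005e+06 m
r2 = 8311.6240 km = 8.311624e+06 m
dv1 = sqrt(mu/r1)*(sqrt(2*r2/(r1+r2)) - 1) = 400.4796 m/s
dv2 = sqrt(mu/r2)*(1 - sqrt(2*r1/(r1+r2))) = 379.5827 m/s
total dv = |dv1| + |dv2| = 400.4796 + 379.5827 = 780.0623 m/s = 0.7800623 km/s

0.7801 km/s


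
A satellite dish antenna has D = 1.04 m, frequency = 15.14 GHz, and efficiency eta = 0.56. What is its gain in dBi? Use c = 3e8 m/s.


lambda = c/f = 3e8 / 1.514e+10 = 0.01981506 m
G = eta*(pi*D/lambda)^2 = 0.56*(pi*1.04/0.01981506)^2
G = 15225.2240 (linear)
G = 10*log10(15225.2240) = 41.8256 dBi

41.8256 dBi


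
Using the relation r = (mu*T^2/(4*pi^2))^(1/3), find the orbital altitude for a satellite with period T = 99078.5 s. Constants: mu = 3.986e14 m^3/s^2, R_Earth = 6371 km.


T = 99078.5 s
r = (mu*T^2/(4*pi^2))^(1/3) = (3.986e14 * 99078.5^2 / (4*pi^2))^(1/3)
r = 4.627845e+07 m = 46278.4496 km
alt = r - R_E = 46278.4496 - 6371 = 39907.4496 km

39907.4496 km


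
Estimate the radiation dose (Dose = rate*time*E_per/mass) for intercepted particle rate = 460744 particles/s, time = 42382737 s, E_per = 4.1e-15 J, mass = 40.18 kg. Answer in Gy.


Total energy deposited = rate * time * E_per
  = 460744 * 42382737 * 4.1e-15 = 0.08006313 J
Dose = E_total / mass = 0.08006313 / 40.18
Dose = 0.001992611 Gy

0.0020 Gy


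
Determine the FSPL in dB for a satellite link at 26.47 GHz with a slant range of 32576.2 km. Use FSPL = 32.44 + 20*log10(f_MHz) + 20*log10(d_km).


f = 26.47 GHz = 26470.0000 MHz
d = 32576.2 km
FSPL = 32.44 + 20*log10(26470.0000) + 20*log10(32576.2)
FSPL = 32.44 + 88.4551 + 90.2580
FSPL = 211.1531 dB

211.1531 dB


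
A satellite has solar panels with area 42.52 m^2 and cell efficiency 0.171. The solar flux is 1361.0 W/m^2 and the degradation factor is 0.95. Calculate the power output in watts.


P = area * eta * S * degradation
P = 42.52 * 0.171 * 1361.0 * 0.95
P = 9400.9360 W

9400.9360 W


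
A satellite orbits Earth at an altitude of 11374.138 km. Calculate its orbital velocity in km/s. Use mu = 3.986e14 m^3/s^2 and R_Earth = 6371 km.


r = R_E + alt = 6371.0 + 11374.138 = 17745.1380 km = 1.7745138e+07 m
v = sqrt(mu/r) = sqrt(3.986e14 / 1.7745138e+07) = 4739.4610 m/s = 4.7395 km/s

4.7395 km/s


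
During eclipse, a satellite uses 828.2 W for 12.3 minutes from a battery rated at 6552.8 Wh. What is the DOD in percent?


E_used = P * t / 60 = 828.2 * 12.3 / 60 = 169.7810 Wh
DOD = E_used / E_total * 100 = 169.7810 / 6552.8 * 100
DOD = 2.5910 %

2.5910 %


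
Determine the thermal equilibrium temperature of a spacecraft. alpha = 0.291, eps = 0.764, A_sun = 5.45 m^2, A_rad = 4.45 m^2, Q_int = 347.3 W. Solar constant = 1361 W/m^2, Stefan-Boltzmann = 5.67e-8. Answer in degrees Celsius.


Numerator = alpha*S*A_sun + Q_int = 0.291*1361*5.45 + 347.3 = 2505.7780 W
Denominator = eps*sigma*A_rad = 0.764*5.67e-8*4.45 = 1.9276866e-07 W/K^4
T^4 = 1.2998887e+10 K^4
T = 337.6576 K = 64.5076 C

64.5076 degrees Celsius


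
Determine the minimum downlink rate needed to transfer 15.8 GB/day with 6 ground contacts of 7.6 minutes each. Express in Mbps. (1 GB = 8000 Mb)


total contact time = 6 * 7.6 * 60 = 2736.0000 s
data = 15.8 GB = 126400.0000 Mb
rate = 126400.0000 / 2736.0000 = 46.1988 Mbps

46.1988 Mbps


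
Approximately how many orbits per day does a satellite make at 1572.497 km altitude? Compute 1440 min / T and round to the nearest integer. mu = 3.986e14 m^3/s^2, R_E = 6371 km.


r = 7.943497e+06 m
T = 2*pi*sqrt(r^3/mu) = 7045.7759 s = 117.4296 min
revs/day = 1440 / 117.4296 = 12.2627
Rounded: 12 revolutions per day

12 revolutions per day


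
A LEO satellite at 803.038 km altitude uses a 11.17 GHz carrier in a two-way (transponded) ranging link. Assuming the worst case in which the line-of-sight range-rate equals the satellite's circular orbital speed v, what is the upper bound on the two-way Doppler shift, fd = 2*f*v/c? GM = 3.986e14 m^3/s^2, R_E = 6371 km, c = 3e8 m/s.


r = 7.174038e+06 m
v = sqrt(mu/r) = 7453.9558 m/s (worst-case radial velocity)
f = 11.17 GHz = 1.117e+10 Hz
fd = 2*f*v/c = 2*1.117e+10*7453.9558/3.0e+08
fd = 555071.2389 Hz

555071.2389 Hz


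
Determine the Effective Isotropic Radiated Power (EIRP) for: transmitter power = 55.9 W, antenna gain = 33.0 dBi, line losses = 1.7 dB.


Pt = 55.9 W = 17.4741 dBW
EIRP = Pt_dBW + Gt - losses = 17.4741 + 33.0 - 1.7 = 48.7741 dBW

48.7741 dBW


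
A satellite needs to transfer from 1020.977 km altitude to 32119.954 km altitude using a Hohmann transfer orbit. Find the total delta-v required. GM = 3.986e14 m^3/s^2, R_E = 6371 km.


r1 = 7391.9770 km = 7.391977e+06 m
r2 = 38490.9540 km = 3.8490954e+07 m
dv1 = sqrt(mu/r1)*(sqrt(2*r2/(r1+r2)) - 1) = 2168.4267 m/s
dv2 = sqrt(mu/r2)*(1 - sqrt(2*r1/(r1+r2))) = 1391.3587 m/s
total dv = |dv1| + |dv2| = 2168.4267 + 1391.3587 = 3559.7854 m/s = 3.5598 km/s

3.5598 km/s


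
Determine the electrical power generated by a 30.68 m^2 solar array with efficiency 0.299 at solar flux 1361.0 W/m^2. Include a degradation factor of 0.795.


P = area * eta * S * degradation
P = 30.68 * 0.299 * 1361.0 * 0.795
P = 9925.4864 W

9925.4864 W


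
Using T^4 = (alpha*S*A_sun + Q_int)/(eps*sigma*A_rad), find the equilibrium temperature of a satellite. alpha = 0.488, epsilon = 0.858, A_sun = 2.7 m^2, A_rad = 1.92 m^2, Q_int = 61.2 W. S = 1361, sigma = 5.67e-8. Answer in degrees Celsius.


Numerator = alpha*S*A_sun + Q_int = 0.488*1361*2.7 + 61.2 = 1854.4536 W
Denominator = eps*sigma*A_rad = 0.858*5.67e-8*1.92 = 9.3405312e-08 W/K^4
T^4 = 1.9853834e+10 K^4
T = 375.3713 K = 102.2213 C

102.2213 degrees Celsius


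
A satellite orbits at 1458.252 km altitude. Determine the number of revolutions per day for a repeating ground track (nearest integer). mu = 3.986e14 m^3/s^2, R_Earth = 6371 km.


r = 7.829252e+06 m
T = 2*pi*sqrt(r^3/mu) = 6894.3230 s = 114.9054 min
revs/day = 1440 / 114.9054 = 12.5320
Rounded: 13 revolutions per day

13 revolutions per day


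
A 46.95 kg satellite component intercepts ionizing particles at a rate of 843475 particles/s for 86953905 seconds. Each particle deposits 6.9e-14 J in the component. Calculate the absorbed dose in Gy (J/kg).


Total energy deposited = rate * time * E_per
  = 843475 * 86953905 * 6.9e-14 = 5.0607 J
Dose = E_total / mass = 5.0607 / 46.95
Dose = 0.1077891 Gy

0.1078 Gy


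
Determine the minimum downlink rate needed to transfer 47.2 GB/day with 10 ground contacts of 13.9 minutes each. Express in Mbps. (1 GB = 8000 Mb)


total contact time = 10 * 13.9 * 60 = 8340.0000 s
data = 47.2 GB = 377600.0000 Mb
rate = 377600.0000 / 8340.0000 = 45.2758 Mbps

45.2758 Mbps


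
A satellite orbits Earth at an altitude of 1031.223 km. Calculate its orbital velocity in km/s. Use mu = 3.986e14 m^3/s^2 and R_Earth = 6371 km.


r = R_E + alt = 6371.0 + 1031.223 = 7402.2230 km = 7.402223e+06 m
v = sqrt(mu/r) = sqrt(3.986e14 / 7.402223e+06) = 7338.1666 m/s = 7.3382 km/s

7.3382 km/s


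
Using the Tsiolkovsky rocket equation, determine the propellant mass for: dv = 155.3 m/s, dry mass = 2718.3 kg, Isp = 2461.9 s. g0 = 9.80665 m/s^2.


ve = Isp * g0 = 2461.9 * 9.80665 = 24142.991635 m/s
mass ratio = exp(dv/ve) = exp(155.3/24142.991635) = 1.00645324
m_prop = m_dry * (mr - 1) = 2718.3 * (1.00645324 - 1)
m_prop = 17.5418 kg

17.5418 kg


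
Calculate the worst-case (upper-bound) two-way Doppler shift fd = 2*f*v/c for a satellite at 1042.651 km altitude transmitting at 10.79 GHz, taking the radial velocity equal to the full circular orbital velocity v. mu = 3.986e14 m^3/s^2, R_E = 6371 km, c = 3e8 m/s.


r = 7.413651e+06 m
v = sqrt(mu/r) = 7332.5086 m/s (worst-case radial velocity)
f = 10.79 GHz = 1.079e+10 Hz
fd = 2*f*v/c = 2*1.079e+10*7332.5086/3.0e+08
fd = 527451.7821 Hz

527451.7821 Hz


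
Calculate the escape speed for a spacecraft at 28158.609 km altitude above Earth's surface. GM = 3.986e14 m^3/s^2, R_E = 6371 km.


r = 6371.0 + 28158.609 = 34529.6090 km = 3.4529609e+07 m
v_esc = sqrt(2*mu/r) = sqrt(2*3.986e14 / 3.4529609e+07)
v_esc = 4804.9383 m/s = 4.8049 km/s

4.8049 km/s


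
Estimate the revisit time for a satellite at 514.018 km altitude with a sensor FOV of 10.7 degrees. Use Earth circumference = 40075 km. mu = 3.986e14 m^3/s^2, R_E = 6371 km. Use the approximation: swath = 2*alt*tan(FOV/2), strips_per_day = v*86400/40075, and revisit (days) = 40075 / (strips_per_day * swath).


swath = 2*514.018*tan(0.09337511) = 96.2729 km
v = sqrt(mu/r) = 7608.7989 m/s = 7.6088 km/s
strips/day = v*86400/40075 = 7.6088*86400/40075 = 16.4042
coverage/day = strips * swath = 16.4042 * 96.2729 = 1579.2852 km
revisit = 40075 / 1579.2852 = 25.3754 days

25.3754 days


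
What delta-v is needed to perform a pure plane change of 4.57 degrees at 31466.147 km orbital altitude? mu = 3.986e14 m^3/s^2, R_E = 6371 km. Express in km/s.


r = 37837.1470 km = 3.7837147e+07 m
V = sqrt(mu/r) = 3245.7081 m/s
di = 4.57 deg = 0.07976155 rad
dV = 2*V*sin(di/2) = 2*3245.7081*sin(0.03988077)
dV = 258.8141 m/s = 0.2588141 km/s

0.2588 km/s


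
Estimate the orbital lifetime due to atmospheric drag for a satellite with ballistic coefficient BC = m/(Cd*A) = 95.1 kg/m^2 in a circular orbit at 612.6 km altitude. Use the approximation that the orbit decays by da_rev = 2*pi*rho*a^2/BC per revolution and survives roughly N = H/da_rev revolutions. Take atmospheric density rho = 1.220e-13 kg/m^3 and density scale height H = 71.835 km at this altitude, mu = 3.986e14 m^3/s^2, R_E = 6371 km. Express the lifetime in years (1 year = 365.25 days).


a = R_E + alt = 6983.6000 km = 6.9836e+06 m
da_rev = 2*pi*rho*a^2/BC = 2*pi*1.220e-13*(6.9836e+06)^2/95.1 = 0.393113442 m per revolution
N = H/da_rev = 71835.0000 m / 0.393113442 m = 182733.5121 revolutions
P = 2*pi*sqrt(a^3/mu) = 5808.0488 s
lifetime = N*P = 182733.5121 * 5808.0488 = 1.0613252e+09 s = 12283.8559 days
years = 12283.8559 / 365.25 = 33.6314 years

33.6314 years


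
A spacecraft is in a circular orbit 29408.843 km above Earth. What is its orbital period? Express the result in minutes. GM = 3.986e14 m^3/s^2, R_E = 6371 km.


r = 35779.8430 km = 3.5779843e+07 m
T = 2*pi*sqrt(r^3/mu) = 2*pi*sqrt(4.5805254e+22 / 3.986e14)
T = 67354.8490 s = 1122.5808 min

1122.5808 minutes


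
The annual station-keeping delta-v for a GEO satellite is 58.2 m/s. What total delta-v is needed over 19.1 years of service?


dV = rate * years = 58.2 * 19.1
dV = 1111.6200 m/s

1111.6200 m/s


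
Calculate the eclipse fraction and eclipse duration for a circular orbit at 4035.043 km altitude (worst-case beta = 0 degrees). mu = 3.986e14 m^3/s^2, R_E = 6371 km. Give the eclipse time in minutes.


r = 10406.0430 km
T = 176.0712 min
Eclipse fraction = arcsin(R_E/r)/pi = arcsin(6371.0000/10406.0430)/pi
= arcsin(0.6122404)/pi = 0.2097315
Eclipse duration = 0.2097315 * 176.0712 = 36.9277 min

36.9277 minutes


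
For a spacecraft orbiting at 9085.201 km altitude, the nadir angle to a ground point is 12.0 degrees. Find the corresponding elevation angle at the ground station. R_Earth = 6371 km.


r = R_E + alt = 15456.2010 km
Law of sines in the satellite / Earth-center / ground-point triangle:
  sin(nadir)/R_E = sin(90 + el)/r  =>  cos(el) = (r/R_E)*sin(nadir)
cos(el) = (15456.2010 / 6371.0000) * sin(12.0 deg) = 0.5043988
el = arccos(0.5043988) = 59.7085 deg
(Earth-central angle = 90 - nadir - el = 18.2915 deg)

59.7085 degrees


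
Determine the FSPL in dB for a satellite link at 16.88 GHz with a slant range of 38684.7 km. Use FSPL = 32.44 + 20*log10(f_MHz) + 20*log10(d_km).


f = 16.88 GHz = 16880.0000 MHz
d = 38684.7 km
FSPL = 32.44 + 20*log10(16880.0000) + 20*log10(38684.7)
FSPL = 32.44 + 84.5474 + 91.7508
FSPL = 208.7382 dB

208.7382 dB


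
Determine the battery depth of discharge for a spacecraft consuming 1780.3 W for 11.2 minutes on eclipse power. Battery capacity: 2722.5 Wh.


E_used = P * t / 60 = 1780.3 * 11.2 / 60 = 332.3227 Wh
DOD = E_used / E_total * 100 = 332.3227 / 2722.5 * 100
DOD = 12.2065 %

12.2065 %


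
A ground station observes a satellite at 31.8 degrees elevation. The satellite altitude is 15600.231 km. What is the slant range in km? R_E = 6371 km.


h = 15600.231 km, el = 31.8 deg
d = -R_E*sin(el) + sqrt((R_E*sin(el))^2 + 2*R_E*h + h^2)
d = -6371.0000*sin(0.5550147) + sqrt((6371.0000*0.5269558)^2 + 2*6371.0000*15600.231 + 15600.231^2)
d = 17936.3407 km

17936.3407 km


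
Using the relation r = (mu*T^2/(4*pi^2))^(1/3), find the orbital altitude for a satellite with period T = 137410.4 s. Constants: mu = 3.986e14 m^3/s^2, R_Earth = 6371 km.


T = 137410.4 s
r = (mu*T^2/(4*pi^2))^(1/3) = (3.986e14 * 137410.4^2 / (4*pi^2))^(1/3)
r = 5.7553568e+07 m = 57553.5683 km
alt = r - R_E = 57553.5683 - 6371 = 51182.5683 km

51182.5683 km


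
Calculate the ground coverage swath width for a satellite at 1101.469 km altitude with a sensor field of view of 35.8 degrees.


FOV = 35.8 deg = 0.6248279 rad
swath = 2 * alt * tan(FOV/2) = 2 * 1101.469 * tan(0.3124139)
swath = 2 * 1101.469 * 0.3229912
swath = 711.5296 km

711.5296 km


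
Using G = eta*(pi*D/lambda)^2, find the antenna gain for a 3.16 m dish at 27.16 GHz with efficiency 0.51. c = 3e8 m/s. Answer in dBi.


lambda = c/f = 3e8 / 2.716e+10 = 0.01104566 m
G = eta*(pi*D/lambda)^2 = 0.51*(pi*3.16/0.01104566)^2
G = 411965.7475 (linear)
G = 10*log10(411965.7475) = 56.1486 dBi

56.1486 dBi


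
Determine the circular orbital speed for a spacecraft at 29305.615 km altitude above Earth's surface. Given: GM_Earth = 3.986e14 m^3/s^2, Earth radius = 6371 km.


r = R_E + alt = 6371.0 + 29305.615 = 35676.6150 km = 3.5676615e+07 m
v = sqrt(mu/r) = sqrt(3.986e14 / 3.5676615e+07) = 3342.5416 m/s = 3.3425 km/s

3.3425 km/s


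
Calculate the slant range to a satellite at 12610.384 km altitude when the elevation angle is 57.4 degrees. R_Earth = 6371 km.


h = 12610.384 km, el = 57.4 deg
d = -R_E*sin(el) + sqrt((R_E*sin(el))^2 + 2*R_E*h + h^2)
d = -6371.0000*sin(1.0018) + sqrt((6371.0000*0.8424524)^2 + 2*6371.0000*12610.384 + 12610.384^2)
d = 13301.1804 km

13301.1804 km


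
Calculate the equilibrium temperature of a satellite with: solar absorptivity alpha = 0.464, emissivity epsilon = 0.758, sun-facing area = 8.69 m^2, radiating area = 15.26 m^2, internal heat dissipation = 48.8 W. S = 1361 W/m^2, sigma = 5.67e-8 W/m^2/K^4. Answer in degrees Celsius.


Numerator = alpha*S*A_sun + Q_int = 0.464*1361*8.69 + 48.8 = 5536.5698 W
Denominator = eps*sigma*A_rad = 0.758*5.67e-8*15.26 = 6.5585344e-07 W/K^4
T^4 = 8.441779e+09 K^4
T = 303.1157 K = 29.9657 C

29.9657 degrees Celsius


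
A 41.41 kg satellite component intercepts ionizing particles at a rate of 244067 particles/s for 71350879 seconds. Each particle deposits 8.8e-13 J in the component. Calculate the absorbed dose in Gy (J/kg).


Total energy deposited = rate * time * E_per
  = 244067 * 71350879 * 8.8e-13 = 15.3247 J
Dose = E_total / mass = 15.3247 / 41.41
Dose = 0.3700717 Gy

0.3701 Gy


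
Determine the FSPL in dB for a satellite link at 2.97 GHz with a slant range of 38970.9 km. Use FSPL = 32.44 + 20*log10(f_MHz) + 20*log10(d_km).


f = 2.97 GHz = 2970.0000 MHz
d = 38970.9 km
FSPL = 32.44 + 20*log10(2970.0000) + 20*log10(38970.9)
FSPL = 32.44 + 69.4551 + 91.8148
FSPL = 193.7099 dB

193.7099 dB


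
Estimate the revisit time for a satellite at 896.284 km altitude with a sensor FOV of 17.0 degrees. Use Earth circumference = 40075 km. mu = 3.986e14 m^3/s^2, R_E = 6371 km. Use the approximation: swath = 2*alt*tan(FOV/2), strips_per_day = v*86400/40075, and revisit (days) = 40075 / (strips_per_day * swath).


swath = 2*896.284*tan(0.148353) = 267.9011 km
v = sqrt(mu/r) = 7405.9808 m/s = 7.4060 km/s
strips/day = v*86400/40075 = 7.4060*86400/40075 = 15.9670
coverage/day = strips * swath = 15.9670 * 267.9011 = 4277.5713 km
revisit = 40075 / 4277.5713 = 9.3686 days

9.3686 days


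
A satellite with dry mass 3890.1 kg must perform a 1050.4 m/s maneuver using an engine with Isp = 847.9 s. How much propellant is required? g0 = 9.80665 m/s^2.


ve = Isp * g0 = 847.9 * 9.80665 = 8315.058535 m/s
mass ratio = exp(dv/ve) = exp(1050.4/8315.058535) = 1.13465090
m_prop = m_dry * (mr - 1) = 3890.1 * (1.13465090 - 1)
m_prop = 523.8055 kg

523.8055 kg


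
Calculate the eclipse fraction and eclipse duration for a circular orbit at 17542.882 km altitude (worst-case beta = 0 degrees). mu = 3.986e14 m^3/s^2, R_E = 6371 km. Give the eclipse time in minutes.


r = 23913.8820 km
T = 613.3877 min
Eclipse fraction = arcsin(R_E/r)/pi = arcsin(6371.0000/23913.8820)/pi
= arcsin(0.2664143)/pi = 0.08583893
Eclipse duration = 0.08583893 * 613.3877 = 52.6525 min

52.6525 minutes


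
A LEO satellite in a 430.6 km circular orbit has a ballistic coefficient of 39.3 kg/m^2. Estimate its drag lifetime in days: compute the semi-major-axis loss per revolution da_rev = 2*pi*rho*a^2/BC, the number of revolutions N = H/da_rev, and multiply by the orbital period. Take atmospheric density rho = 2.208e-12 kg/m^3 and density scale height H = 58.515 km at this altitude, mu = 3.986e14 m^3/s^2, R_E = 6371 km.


a = R_E + alt = 6801.6000 km = 6.8016e+06 m
da_rev = 2*pi*rho*a^2/BC = 2*pi*2.208e-12*(6.8016e+06)^2/39.3 = 16.330841 m per revolution
N = H/da_rev = 58515.0000 m / 16.330841 m = 3583.0977 revolutions
P = 2*pi*sqrt(a^3/mu) = 5582.4887 s
lifetime = N*P = 3583.0977 * 5582.4887 = 2.0002602e+07 s = 231.5116 days

231.5116 days


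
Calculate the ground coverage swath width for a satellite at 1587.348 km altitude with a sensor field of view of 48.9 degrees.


FOV = 48.9 deg = 0.853466 rad
swath = 2 * alt * tan(FOV/2) = 2 * 1587.348 * tan(0.426733)
swath = 2 * 1587.348 * 0.4546728
swath = 1443.4478 km

1443.4478 km


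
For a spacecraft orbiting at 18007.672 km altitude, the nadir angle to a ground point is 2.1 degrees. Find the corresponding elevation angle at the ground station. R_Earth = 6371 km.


r = R_E + alt = 24378.6720 km
Law of sines in the satellite / Earth-center / ground-point triangle:
  sin(nadir)/R_E = sin(90 + el)/r  =>  cos(el) = (r/R_E)*sin(nadir)
cos(el) = (24378.6720 / 6371.0000) * sin(2.1 deg) = 0.1402174
el = arccos(0.1402174) = 81.9396 deg
(Earth-central angle = 90 - nadir - el = 5.9604 deg)

81.9396 degrees


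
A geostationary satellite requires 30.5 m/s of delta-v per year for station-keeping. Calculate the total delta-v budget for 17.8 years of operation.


dV = rate * years = 30.5 * 17.8
dV = 542.9000 m/s

542.9000 m/s


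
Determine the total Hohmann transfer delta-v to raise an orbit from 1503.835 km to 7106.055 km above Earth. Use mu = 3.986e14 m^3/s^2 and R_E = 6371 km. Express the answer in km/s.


r1 = 7874.8350 km = 7.874835e+06 m
r2 = 13477.0550 km = 1.3477055e+07 m
dv1 = sqrt(mu/r1)*(sqrt(2*r2/(r1+r2)) - 1) = 879.0392 m/s
dv2 = sqrt(mu/r2)*(1 - sqrt(2*r1/(r1+r2))) = 767.6275 m/s
total dv = |dv1| + |dv2| = 879.0392 + 767.6275 = 1646.6667 m/s = 1.6467 km/s

1.6467 km/s


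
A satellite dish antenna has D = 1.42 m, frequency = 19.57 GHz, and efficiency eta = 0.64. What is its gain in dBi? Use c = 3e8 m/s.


lambda = c/f = 3e8 / 1.957e+10 = 0.01532959 m
G = eta*(pi*D/lambda)^2 = 0.64*(pi*1.42/0.01532959)^2
G = 54199.5337 (linear)
G = 10*log10(54199.5337) = 47.3400 dBi

47.3400 dBi


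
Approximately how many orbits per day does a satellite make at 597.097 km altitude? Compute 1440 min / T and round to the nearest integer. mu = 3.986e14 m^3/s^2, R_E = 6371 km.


r = 6.968097e+06 m
T = 2*pi*sqrt(r^3/mu) = 5788.7195 s = 96.4787 min
revs/day = 1440 / 96.4787 = 14.9256
Rounded: 15 revolutions per day

15 revolutions per day


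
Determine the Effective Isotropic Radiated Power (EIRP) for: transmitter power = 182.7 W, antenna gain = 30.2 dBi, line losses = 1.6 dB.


Pt = 182.7 W = 22.6174 dBW
EIRP = Pt_dBW + Gt - losses = 22.6174 + 30.2 - 1.6 = 51.2174 dBW

51.2174 dBW


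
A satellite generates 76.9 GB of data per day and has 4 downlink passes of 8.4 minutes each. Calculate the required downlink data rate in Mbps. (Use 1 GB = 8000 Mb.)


total contact time = 4 * 8.4 * 60 = 2016.0000 s
data = 76.9 GB = 615200.0000 Mb
rate = 615200.0000 / 2016.0000 = 305.1587 Mbps

305.1587 Mbps


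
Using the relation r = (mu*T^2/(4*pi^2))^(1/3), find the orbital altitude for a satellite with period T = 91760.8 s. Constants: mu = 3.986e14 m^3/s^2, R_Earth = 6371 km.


T = 91760.8 s
r = (mu*T^2/(4*pi^2))^(1/3) = (3.986e14 * 91760.8^2 / (4*pi^2))^(1/3)
r = 4.3970761e+07 m = 43970.7608 km
alt = r - R_E = 43970.7608 - 6371 = 37599.7608 km

37599.7608 km


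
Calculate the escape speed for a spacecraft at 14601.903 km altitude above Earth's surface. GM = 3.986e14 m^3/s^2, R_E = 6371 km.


r = 6371.0 + 14601.903 = 20972.9030 km = 2.0972903e+07 m
v_esc = sqrt(2*mu/r) = sqrt(2*3.986e14 / 2.0972903e+07)
v_esc = 6165.3022 m/s = 6.1653 km/s

6.1653 km/s


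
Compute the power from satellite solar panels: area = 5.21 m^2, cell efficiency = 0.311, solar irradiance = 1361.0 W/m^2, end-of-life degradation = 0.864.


P = area * eta * S * degradation
P = 5.21 * 0.311 * 1361.0 * 0.864
P = 1905.3290 W

1905.3290 W


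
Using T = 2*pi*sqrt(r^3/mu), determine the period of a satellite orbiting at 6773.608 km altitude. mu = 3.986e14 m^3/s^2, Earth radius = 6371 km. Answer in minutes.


r = 13144.6080 km = 1.3144608e+07 m
T = 2*pi*sqrt(r^3/mu) = 2*pi*sqrt(2.2711348e+21 / 3.986e14)
T = 14997.9769 s = 249.9663 min

249.9663 minutes


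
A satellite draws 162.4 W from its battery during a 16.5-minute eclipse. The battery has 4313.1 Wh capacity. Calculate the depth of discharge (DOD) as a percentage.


E_used = P * t / 60 = 162.4 * 16.5 / 60 = 44.6600 Wh
DOD = E_used / E_total * 100 = 44.6600 / 4313.1 * 100
DOD = 1.0355 %

1.0355 %


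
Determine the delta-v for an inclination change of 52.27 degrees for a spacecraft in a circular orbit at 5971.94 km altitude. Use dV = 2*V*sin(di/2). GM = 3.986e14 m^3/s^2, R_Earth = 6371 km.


r = 12342.9400 km = 1.234294e+07 m
V = sqrt(mu/r) = 5682.7603 m/s
di = 52.27 deg = 0.9122836 rad
dV = 2*V*sin(di/2) = 2*5682.7603*sin(0.4561418)
dV = 5006.3716 m/s = 5.0064 km/s

5.0064 km/s


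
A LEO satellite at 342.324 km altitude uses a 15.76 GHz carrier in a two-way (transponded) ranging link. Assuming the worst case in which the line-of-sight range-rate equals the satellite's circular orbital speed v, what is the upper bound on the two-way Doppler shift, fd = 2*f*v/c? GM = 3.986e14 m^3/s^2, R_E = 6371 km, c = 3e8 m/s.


r = 6.713324e+06 m
v = sqrt(mu/r) = 7705.4826 m/s (worst-case radial velocity)
f = 15.76 GHz = 1.576e+10 Hz
fd = 2*f*v/c = 2*1.576e+10*7705.4826/3.0e+08
fd = 809589.3704 Hz

809589.3704 Hz


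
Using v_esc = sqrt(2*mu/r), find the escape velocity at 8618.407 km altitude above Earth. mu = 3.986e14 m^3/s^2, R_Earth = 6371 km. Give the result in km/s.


r = 6371.0 + 8618.407 = 14989.4070 km = 1.4989407e+07 m
v_esc = sqrt(2*mu/r) = sqrt(2*3.986e14 / 1.4989407e+07)
v_esc = 7292.7516 m/s = 7.2928 km/s

7.2928 km/s


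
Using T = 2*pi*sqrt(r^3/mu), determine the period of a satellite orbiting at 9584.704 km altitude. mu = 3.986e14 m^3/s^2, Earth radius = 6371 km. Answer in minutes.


r = 15955.7040 km = 1.5955704e+07 m
T = 2*pi*sqrt(r^3/mu) = 2*pi*sqrt(4.0620748e+21 / 3.986e14)
T = 20057.8869 s = 334.2981 min

334.2981 minutes


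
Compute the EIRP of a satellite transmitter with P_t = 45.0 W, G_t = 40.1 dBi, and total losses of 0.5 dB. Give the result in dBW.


Pt = 45.0 W = 16.5321 dBW
EIRP = Pt_dBW + Gt - losses = 16.5321 + 40.1 - 0.5 = 56.1321 dBW

56.1321 dBW


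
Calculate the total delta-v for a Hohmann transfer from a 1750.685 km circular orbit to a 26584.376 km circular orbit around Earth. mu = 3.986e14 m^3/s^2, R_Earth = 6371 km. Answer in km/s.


r1 = 8121.6850 km = 8.121685e+06 m
r2 = 32955.3760 km = 3.2955376e+07 m
dv1 = sqrt(mu/r1)*(sqrt(2*r2/(r1+r2)) - 1) = 1868.4902 m/s
dv2 = sqrt(mu/r2)*(1 - sqrt(2*r1/(r1+r2))) = 1290.8319 m/s
total dv = |dv1| + |dv2| = 1868.4902 + 1290.8319 = 3159.3221 m/s = 3.1593 km/s

3.1593 km/s


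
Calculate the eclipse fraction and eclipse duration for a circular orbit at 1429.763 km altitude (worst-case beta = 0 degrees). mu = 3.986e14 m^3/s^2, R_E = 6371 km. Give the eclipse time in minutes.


r = 7800.7630 km
T = 114.2788 min
Eclipse fraction = arcsin(R_E/r)/pi = arcsin(6371.0000/7800.7630)/pi
= arcsin(0.816715)/pi = 0.3042072
Eclipse duration = 0.3042072 * 114.2788 = 34.7644 min

34.7644 minutes


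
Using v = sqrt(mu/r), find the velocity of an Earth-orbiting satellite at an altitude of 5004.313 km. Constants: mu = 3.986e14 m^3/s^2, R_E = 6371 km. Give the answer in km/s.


r = R_E + alt = 6371.0 + 5004.313 = 11375.3130 km = 1.1375313e+07 m
v = sqrt(mu/r) = sqrt(3.986e14 / 1.1375313e+07) = 5919.5265 m/s = 5.9195 km/s

5.9195 km/s


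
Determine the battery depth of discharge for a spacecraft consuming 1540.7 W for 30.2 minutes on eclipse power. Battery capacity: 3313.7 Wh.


E_used = P * t / 60 = 1540.7 * 30.2 / 60 = 775.4857 Wh
DOD = E_used / E_total * 100 = 775.4857 / 3313.7 * 100
DOD = 23.4024 %

23.4024 %


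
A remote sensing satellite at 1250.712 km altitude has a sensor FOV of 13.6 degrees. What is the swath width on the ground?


FOV = 13.6 deg = 0.2373648 rad
swath = 2 * alt * tan(FOV/2) = 2 * 1250.712 * tan(0.1186824)
swath = 2 * 1250.712 * 0.1192428
swath = 298.2768 km

298.2768 km


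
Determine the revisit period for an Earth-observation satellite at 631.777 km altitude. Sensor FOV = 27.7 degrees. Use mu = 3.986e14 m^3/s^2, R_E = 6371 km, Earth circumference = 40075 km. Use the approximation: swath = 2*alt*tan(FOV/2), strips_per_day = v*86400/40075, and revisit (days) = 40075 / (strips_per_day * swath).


swath = 2*631.777*tan(0.2417281) = 311.5281 km
v = sqrt(mu/r) = 7544.5527 m/s = 7.5446 km/s
strips/day = v*86400/40075 = 7.5446*86400/40075 = 16.2657
coverage/day = strips * swath = 16.2657 * 311.5281 = 5067.2331 km
revisit = 40075 / 5067.2331 = 7.9087 days

7.9087 days


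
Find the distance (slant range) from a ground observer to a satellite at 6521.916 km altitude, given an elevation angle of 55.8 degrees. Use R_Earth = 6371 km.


h = 6521.916 km, el = 55.8 deg
d = -R_E*sin(el) + sqrt((R_E*sin(el))^2 + 2*R_E*h + h^2)
d = -6371.0000*sin(0.9738937) + sqrt((6371.0000*0.8270806)^2 + 2*6371.0000*6521.916 + 6521.916^2)
d = 7116.2857 km

7116.2857 km


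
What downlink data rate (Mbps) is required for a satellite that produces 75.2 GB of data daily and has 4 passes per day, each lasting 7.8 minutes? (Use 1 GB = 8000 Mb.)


total contact time = 4 * 7.8 * 60 = 1872.0000 s
data = 75.2 GB = 601600.0000 Mb
rate = 601600.0000 / 1872.0000 = 321.3675 Mbps

321.3675 Mbps


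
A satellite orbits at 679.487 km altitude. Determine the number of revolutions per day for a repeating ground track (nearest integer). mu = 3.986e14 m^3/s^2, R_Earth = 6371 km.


r = 7.050487e+06 m
T = 2*pi*sqrt(r^3/mu) = 5891.6901 s = 98.1948 min
revs/day = 1440 / 98.1948 = 14.6647
Rounded: 15 revolutions per day

15 revolutions per day


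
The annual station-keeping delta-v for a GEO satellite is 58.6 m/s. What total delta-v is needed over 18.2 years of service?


dV = rate * years = 58.6 * 18.2
dV = 1066.5200 m/s

1066.5200 m/s


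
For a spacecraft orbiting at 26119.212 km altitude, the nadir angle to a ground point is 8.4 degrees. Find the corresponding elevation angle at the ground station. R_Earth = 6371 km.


r = R_E + alt = 32490.2120 km
Law of sines in the satellite / Earth-center / ground-point triangle:
  sin(nadir)/R_E = sin(90 + el)/r  =>  cos(el) = (r/R_E)*sin(nadir)
cos(el) = (32490.2120 / 6371.0000) * sin(8.4 deg) = 0.7449802
el = arccos(0.7449802) = 41.8426 deg
(Earth-central angle = 90 - nadir - el = 39.7574 deg)

41.8426 degrees


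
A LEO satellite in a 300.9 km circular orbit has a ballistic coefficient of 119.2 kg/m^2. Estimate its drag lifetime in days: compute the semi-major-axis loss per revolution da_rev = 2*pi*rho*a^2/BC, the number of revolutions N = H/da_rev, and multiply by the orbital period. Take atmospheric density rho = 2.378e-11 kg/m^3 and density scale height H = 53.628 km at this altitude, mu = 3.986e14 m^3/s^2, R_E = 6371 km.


a = R_E + alt = 6671.9000 km = 6.6719e+06 m
da_rev = 2*pi*rho*a^2/BC = 2*pi*2.378e-11*(6.6719e+06)^2/119.2 = 55.797472 m per revolution
N = H/da_rev = 53628.0000 m / 55.797472 m = 961.1188 revolutions
P = 2*pi*sqrt(a^3/mu) = 5423.5733 s
lifetime = N*P = 961.1188 * 5423.5733 = 5.2126984e+06 s = 60.3322 days

60.3322 days


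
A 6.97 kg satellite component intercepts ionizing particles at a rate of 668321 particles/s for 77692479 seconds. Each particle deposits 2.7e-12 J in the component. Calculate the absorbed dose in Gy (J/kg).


Total energy deposited = rate * time * E_per
  = 668321 * 77692479 * 2.7e-12 = 140.1935 J
Dose = E_total / mass = 140.1935 / 6.97
Dose = 20.1138 Gy

20.1138 Gy


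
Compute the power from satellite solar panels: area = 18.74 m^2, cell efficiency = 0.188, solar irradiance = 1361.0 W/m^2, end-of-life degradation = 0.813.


P = area * eta * S * degradation
P = 18.74 * 0.188 * 1361.0 * 0.813
P = 3898.3076 W

3898.3076 W


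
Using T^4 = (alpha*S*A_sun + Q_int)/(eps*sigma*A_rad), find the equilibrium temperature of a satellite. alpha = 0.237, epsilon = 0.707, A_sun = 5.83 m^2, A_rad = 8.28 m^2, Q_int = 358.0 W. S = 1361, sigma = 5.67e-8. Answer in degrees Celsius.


Numerator = alpha*S*A_sun + Q_int = 0.237*1361*5.83 + 358.0 = 2238.5073 W
Denominator = eps*sigma*A_rad = 0.707*5.67e-8*8.28 = 3.3191953e-07 W/K^4
T^4 = 6.7441265e+09 K^4
T = 286.5705 K = 13.4205 C

13.4205 degrees Celsius


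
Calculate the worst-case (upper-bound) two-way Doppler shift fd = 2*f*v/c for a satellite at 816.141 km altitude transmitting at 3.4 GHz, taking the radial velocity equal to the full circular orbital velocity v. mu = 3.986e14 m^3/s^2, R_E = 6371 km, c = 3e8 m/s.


r = 7.187141e+06 m
v = sqrt(mu/r) = 7447.1579 m/s (worst-case radial velocity)
f = 3.4 GHz = 3.4e+09 Hz
fd = 2*f*v/c = 2*3.4e+09*7447.1579/3.0e+08
fd = 168802.2467 Hz

168802.2467 Hz


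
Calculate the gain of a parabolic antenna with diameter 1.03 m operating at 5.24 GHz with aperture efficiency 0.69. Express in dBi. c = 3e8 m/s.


lambda = c/f = 3e8 / 5.24e+09 = 0.05725191 m
G = eta*(pi*D/lambda)^2 = 0.69*(pi*1.03/0.05725191)^2
G = 2204.1612 (linear)
G = 10*log10(2204.1612) = 33.4324 dBi

33.4324 dBi


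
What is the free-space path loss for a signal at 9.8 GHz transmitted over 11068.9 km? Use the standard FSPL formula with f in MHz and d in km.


f = 9.8 GHz = 9800.0000 MHz
d = 11068.9 km
FSPL = 32.44 + 20*log10(9800.0000) + 20*log10(11068.9)
FSPL = 32.44 + 79.8245 + 80.8821
FSPL = 193.1466 dB

193.1466 dB


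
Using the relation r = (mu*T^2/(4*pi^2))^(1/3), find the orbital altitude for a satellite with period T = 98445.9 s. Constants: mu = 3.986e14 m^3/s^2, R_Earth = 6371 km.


T = 98445.9 s
r = (mu*T^2/(4*pi^2))^(1/3) = (3.986e14 * 98445.9^2 / (4*pi^2))^(1/3)
r = 4.6081253e+07 m = 46081.2525 km
alt = r - R_E = 46081.2525 - 6371 = 39710.2525 km

39710.2525 km


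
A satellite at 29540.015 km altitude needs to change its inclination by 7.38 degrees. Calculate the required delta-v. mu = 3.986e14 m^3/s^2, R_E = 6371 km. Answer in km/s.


r = 35911.0150 km = 3.5911015e+07 m
V = sqrt(mu/r) = 3331.6150 m/s
di = 7.38 deg = 0.1288053 rad
dV = 2*V*sin(di/2) = 2*3331.6150*sin(0.06440265)
dV = 428.8331 m/s = 0.4288331 km/s

0.4288 km/s


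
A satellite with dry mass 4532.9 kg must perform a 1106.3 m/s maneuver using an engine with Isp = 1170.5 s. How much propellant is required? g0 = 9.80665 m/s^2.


ve = Isp * g0 = 1170.5 * 9.80665 = 11478.683825 m/s
mass ratio = exp(dv/ve) = exp(1106.3/11478.683825) = 1.10117594
m_prop = m_dry * (mr - 1) = 4532.9 * (1.10117594 - 1)
m_prop = 458.6204 kg

458.6204 kg


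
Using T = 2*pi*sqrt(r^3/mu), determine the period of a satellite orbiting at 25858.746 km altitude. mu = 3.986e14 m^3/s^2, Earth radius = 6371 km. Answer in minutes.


r = 32229.7460 km = 3.2229746e+07 m
T = 2*pi*sqrt(r^3/mu) = 2*pi*sqrt(3.3478859e+22 / 3.986e14)
T = 57583.2994 s = 959.7217 min

959.7217 minutes


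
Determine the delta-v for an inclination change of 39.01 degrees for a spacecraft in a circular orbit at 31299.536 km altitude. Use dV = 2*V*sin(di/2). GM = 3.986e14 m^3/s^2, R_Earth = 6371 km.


r = 37670.5360 km = 3.7670536e+07 m
V = sqrt(mu/r) = 3252.8778 m/s
di = 39.01 deg = 0.6808529 rad
dV = 2*V*sin(di/2) = 2*3252.8778*sin(0.3404265)
dV = 2172.2010 m/s = 2.1722 km/s

2.1722 km/s


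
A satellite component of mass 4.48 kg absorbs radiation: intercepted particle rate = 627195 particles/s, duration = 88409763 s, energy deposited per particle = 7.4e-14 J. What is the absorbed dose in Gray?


Total energy deposited = rate * time * E_per
  = 627195 * 88409763 * 7.4e-14 = 4.1033 J
Dose = E_total / mass = 4.1033 / 4.48
Dose = 0.9159178 Gy

0.9159 Gy
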